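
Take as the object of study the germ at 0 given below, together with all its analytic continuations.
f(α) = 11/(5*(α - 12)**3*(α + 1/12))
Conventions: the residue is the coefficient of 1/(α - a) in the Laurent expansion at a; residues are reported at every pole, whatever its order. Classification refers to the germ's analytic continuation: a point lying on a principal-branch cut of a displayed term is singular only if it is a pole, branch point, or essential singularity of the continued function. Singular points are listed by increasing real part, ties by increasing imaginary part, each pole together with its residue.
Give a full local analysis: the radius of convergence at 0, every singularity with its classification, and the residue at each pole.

Radius of convergence at 0: 1/12.
At -1/12: a pole of order 1; residue -19008/15243125.
At 12: a pole of order 3; residue 19008/15243125.

Denominator factor (α - 12)^3: pole of order 3 at 12, modulus 12.
Denominator factor (α + 1/12): pole of order 1 at -1/12, modulus 1/12.
The radius of convergence is the smallest modulus among the singular points: 1/12.
At the order-1 pole -1/12 set g(α) = (α - (-1/12))*f(α) = 11/(5*(α - 12)**3).
Simple pole: residue = g(a) at a = -1/12, which is -19008/15243125.
At the order-3 pole 12 set g(α) = (α - (12))^3*f(α) = 11/(5*(α + 1/12)).
Order-3 pole: residue = g''(a)/2; g''(12) = 38016/15243125, so the residue is 19008/15243125.
List the singular points by increasing real part (a conjugate pair: the negative imaginary part first).


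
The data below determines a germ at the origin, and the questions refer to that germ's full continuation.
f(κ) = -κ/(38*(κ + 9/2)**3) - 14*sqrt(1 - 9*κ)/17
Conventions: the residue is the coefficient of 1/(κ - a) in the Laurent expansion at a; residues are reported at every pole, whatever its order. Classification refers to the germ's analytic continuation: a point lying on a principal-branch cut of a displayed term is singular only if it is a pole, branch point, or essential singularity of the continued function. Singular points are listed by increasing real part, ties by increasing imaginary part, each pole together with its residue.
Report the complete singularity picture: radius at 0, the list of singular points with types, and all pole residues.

Radius of convergence at 0: 1/9.
At -9/2: a pole of order 3; residue 0.
At 1/9: an algebraic (square-root) branch point.

Denominator factor (κ + 9/2)^3: pole of order 3 at -9/2, modulus 9/2.
Branch term (-14/17)*sqrt(1 - κ/(1/9)): its argument vanishes at κ = 1/9, a square-root branch point, modulus 1/9.
The radius of convergence is the smallest modulus among the singular points: 1/9.
The branch term is analytic at -9/2 and contributes nothing to the residue; only the rational part matters.
At the order-3 pole -9/2 set g(κ) = (κ - (-9/2))^3*(rational part) = -κ/38.
Order-3 pole: residue = g''(a)/2; g''(-9/2) = 0, so the residue is 0.
List the singular points by increasing real part (a conjugate pair: the negative imaginary part first).


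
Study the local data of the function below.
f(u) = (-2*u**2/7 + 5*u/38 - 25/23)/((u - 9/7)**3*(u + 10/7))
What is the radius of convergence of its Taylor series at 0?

The radius of convergence is 9/7.

Denominator factor (u + 10/7): pole of order 1 at -10/7, modulus 10/7.
Denominator factor (u - 9/7)^3: pole of order 3 at 9/7, modulus 9/7.
The radius of convergence is the smallest modulus among the singular points: 9/7.


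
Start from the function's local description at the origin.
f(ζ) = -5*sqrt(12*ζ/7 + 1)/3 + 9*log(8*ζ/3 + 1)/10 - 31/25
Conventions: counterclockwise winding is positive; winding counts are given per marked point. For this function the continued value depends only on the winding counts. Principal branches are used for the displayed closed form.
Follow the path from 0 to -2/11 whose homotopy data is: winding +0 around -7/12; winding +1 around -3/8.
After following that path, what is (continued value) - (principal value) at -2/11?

The rational part is single-valued and drops out of the difference; each branch term changes only by its own monodromy.
(9/10)*log(1 - ζ/(-3/8)): each positive loop around -3/8 adds 2*pi*i to the log, so winding +1 contributes (9/10)*(1)*2*pi*i = (9/5)*pi*i.
(-5/3)*sqrt(1 - ζ/(-7/12)): winding +0 is even, the square root returns to the same sheet, contribution 0.
Summing the contributions at ζ = -2/11 gives (9/5)*pi*i.

Continued minus principal equals (9/5)*pi*i.


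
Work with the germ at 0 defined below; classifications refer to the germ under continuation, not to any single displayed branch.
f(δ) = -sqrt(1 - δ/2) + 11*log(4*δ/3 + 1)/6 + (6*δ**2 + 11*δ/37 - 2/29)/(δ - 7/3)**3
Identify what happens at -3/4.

The point is a logarithmic branch point.

The term (11/6)*log(1 - δ/(-3/4)) has argument 1 - -3/4/(-3/4) = 0 at -3/4: a logarithmic (infinitely-sheeted) branch point; the remaining terms are analytic or single-valued there.


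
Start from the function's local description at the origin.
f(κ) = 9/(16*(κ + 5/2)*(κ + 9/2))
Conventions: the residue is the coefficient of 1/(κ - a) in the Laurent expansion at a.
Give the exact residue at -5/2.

At the order-1 pole -5/2 set g(κ) = (κ - (-5/2))*f(κ) = 9/(16*(κ + 9/2)).
Simple pole: residue = g(a) at a = -5/2, which is 9/32.

The residue is 9/32.


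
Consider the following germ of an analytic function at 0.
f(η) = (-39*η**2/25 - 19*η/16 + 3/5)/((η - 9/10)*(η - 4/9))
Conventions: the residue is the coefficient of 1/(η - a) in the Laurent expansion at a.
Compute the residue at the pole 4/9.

The residue is 637/1230.

At the order-1 pole 4/9 set g(η) = (η - (4/9))*f(η) = (-39*η**2/25 - 19*η/16 + 3/5)/(η - 9/10).
Simple pole: residue = g(a) at a = 4/9, which is 637/1230.


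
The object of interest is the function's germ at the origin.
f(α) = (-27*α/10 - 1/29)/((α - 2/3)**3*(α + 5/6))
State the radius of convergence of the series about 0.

Denominator factor (α + 5/6): pole of order 1 at -5/6, modulus 5/6.
Denominator factor (α - 2/3)^3: pole of order 3 at 2/3, modulus 2/3.
The radius of convergence is the smallest modulus among the singular points: 2/3.

The radius of convergence is 2/3.


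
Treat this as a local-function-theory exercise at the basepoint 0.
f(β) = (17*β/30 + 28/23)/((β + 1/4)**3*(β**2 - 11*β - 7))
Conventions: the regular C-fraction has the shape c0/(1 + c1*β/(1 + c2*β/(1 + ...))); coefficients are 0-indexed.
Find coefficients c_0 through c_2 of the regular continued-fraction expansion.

The regular C-fraction coefficients are [-256/23, 11009/840, -42769081/9247560].

Taylor coefficients (expand at 0): a_0 = -256/23, a_1 = 352288/2415, a_2 = -4182880/3381.
c0 = a_0 = -256/23. Peel one level at a time: if S = 1 + c*β/S' with S'(0) = 1, then c is the β-coefficient of S and S' = c*β/(S - 1).
S_1 = c0/f = 1 + (11009/840)*β + (42769081/705600)*β^2 + ...; c1 = 11009/840.
S_2 = c1*β/(S_1 - 1) = 1 + (-42769081/9247560)*β + ...; c2 = -42769081/9247560.


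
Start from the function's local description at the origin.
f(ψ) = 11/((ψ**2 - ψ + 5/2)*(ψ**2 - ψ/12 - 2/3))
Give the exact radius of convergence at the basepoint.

Denominator factor (ψ**2 - ψ/12 - 2/3): discriminant 385/144, real irrational roots 1/24 + (1/24)*sqrt(385) and 1/24 - (1/24)*sqrt(385); poles of order 1, moduli 1/24 + (1/24)*sqrt(385) and -1/24 + (1/24)*sqrt(385).
Denominator factor (ψ**2 - ψ + 5/2): discriminant -9, complex-conjugate roots (1/2) + (3/2)*i and (1/2) - (3/2)*i; poles of order 1, moduli (1/2)*sqrt(10) and (1/2)*sqrt(10).
The radius of convergence is the smallest modulus among the singular points: -1/24 + (1/24)*sqrt(385).

The radius of convergence is -1/24 + (1/24)*sqrt(385).


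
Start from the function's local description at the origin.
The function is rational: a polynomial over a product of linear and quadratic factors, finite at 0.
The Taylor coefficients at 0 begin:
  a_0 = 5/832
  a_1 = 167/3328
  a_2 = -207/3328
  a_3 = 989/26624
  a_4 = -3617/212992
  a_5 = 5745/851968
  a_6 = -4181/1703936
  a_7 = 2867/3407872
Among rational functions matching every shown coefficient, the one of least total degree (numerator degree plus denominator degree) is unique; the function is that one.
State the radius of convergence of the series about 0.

No rational of total degree below 5 reproduces all 8 coefficients; solving the [2/3] Pade equations on them gives f(y) = (-3*y**2/2 + 7*y/2 + 5/13)/(y + 4)**3, whose expansion matches every shown term.
Denominator factor (y + 4)^3: pole of order 3 at -4, modulus 4.
The radius of convergence is the smallest modulus among the singular points: 4.

The radius of convergence is 4.


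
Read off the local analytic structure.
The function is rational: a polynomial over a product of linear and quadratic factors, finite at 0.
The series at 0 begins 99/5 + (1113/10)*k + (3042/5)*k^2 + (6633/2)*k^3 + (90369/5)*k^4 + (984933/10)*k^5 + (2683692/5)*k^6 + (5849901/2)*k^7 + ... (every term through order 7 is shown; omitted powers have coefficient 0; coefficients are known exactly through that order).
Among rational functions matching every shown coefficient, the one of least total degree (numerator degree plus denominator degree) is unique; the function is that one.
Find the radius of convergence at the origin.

No rational of total degree below 3 reproduces all 8 coefficients; solving the [1/2] Pade equations on them gives f(k) = (33/5 - 5*k/2)/(k**2 - 2*k + 1/3), whose expansion matches every shown term.
Denominator factor (k**2 - 2*k + 1/3): discriminant 8/3, real irrational roots 1 + (1/3)*sqrt(6) and 1 - (1/3)*sqrt(6); poles of order 1, moduli 1 + (1/3)*sqrt(6) and 1 - (1/3)*sqrt(6).
The radius of convergence is the smallest modulus among the singular points: 1 - (1/3)*sqrt(6).

The radius of convergence is 1 - (1/3)*sqrt(6).


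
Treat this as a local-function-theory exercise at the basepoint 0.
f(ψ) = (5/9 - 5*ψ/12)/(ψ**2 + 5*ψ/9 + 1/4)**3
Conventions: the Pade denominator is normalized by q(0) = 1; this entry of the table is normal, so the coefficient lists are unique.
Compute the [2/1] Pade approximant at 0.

Taylor coefficients needed (expand at 0): a_0 = 320/9, a_1 = -7120/27, a_2 = 195520/243, a_3 = -3801280/6561.
Write the denominator as Q(ψ) = 1 + q1*ψ. Requiring Q*f - P = O(ψ^4) with deg P <= 2 kills the coefficients of ψ^3..ψ^3 in Q*f:
  ψ^3: a_3 + q1*a_2 = 0, i.e. -3801280/6561 + (195520/243)*q1 = 0.
Solving this linear system: q1 = 11879/16497.
The numerator is Q*f truncated at degree 2: P0 = a_0 = 320/9; P1 = a_1 + q1*a_0 = -35351600/148473; P2 = a_2 + q1*a_1 = 273809680/445419.

The Pade approximant has numerator coefficients [320/9, -35351600/148473, 273809680/445419]; denominator coefficients [1, 11879/16497].


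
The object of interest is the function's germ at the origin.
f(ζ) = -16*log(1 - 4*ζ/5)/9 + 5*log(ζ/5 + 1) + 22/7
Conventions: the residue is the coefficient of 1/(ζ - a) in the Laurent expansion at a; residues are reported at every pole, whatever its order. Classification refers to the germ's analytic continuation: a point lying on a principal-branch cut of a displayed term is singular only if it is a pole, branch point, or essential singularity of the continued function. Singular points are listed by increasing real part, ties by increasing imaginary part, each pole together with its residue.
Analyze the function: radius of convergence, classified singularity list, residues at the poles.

Branch term (5)*log(1 - ζ/(-5)): its argument vanishes at ζ = -5, a logarithmic branch point, modulus 5.
Branch term (-16/9)*log(1 - ζ/(5/4)): its argument vanishes at ζ = 5/4, a logarithmic branch point, modulus 5/4.
The radius of convergence is the smallest modulus among the singular points: 5/4.
List the singular points by increasing real part (a conjugate pair: the negative imaginary part first).

Radius of convergence at 0: 5/4.
At -5: a logarithmic branch point.
At 5/4: a logarithmic branch point.


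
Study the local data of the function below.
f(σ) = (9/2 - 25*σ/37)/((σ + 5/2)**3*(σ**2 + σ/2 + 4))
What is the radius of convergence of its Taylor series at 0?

Denominator factor (σ**2 + σ/2 + 4): discriminant -63/4, complex-conjugate roots (-1/4) + ((3/4)*sqrt(7))*i and (-1/4) - ((3/4)*sqrt(7))*i; poles of order 1, moduli 2 and 2.
Denominator factor (σ + 5/2)^3: pole of order 3 at -5/2, modulus 5/2.
The radius of convergence is the smallest modulus among the singular points: 2.

The radius of convergence is 2.


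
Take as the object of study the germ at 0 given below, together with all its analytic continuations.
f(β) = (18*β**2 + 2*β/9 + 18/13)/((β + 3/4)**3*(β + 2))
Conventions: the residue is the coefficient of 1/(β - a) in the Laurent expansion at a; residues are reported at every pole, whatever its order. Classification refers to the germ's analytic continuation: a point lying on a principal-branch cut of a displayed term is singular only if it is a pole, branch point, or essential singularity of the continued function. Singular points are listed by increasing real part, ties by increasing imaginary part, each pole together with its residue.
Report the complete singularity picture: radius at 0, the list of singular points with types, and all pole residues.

Denominator factor (β + 3/4)^3: pole of order 3 at -3/4, modulus 3/4.
Denominator factor (β + 2): pole of order 1 at -2, modulus 2.
The radius of convergence is the smallest modulus among the singular points: 3/4.
At the order-1 pole -2 set g(β) = (β - (-2))*f(β) = (18*β**2 + 2*β/9 + 18/13)/(β + 3/4)**3.
Simple pole: residue = g(a) at a = -2, which is -546176/14625.
At the order-3 pole -3/4 set g(β) = (β - (-3/4))^3*f(β) = (18*β**2 + 2*β/9 + 18/13)/(β + 2).
Order-3 pole: residue = g''(a)/2; g''(-3/4) = 1092352/14625, so the residue is 546176/14625.
List the singular points by increasing real part (a conjugate pair: the negative imaginary part first).

Radius of convergence at 0: 3/4.
At -2: a pole of order 1; residue -546176/14625.
At -3/4: a pole of order 3; residue 546176/14625.


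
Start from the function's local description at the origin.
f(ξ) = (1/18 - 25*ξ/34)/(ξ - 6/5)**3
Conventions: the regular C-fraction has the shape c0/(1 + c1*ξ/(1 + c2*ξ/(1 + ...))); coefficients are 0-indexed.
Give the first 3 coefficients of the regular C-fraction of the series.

The regular C-fraction coefficients are [-125/3888, 365/34, -99995/7446].

Taylor coefficients (expand at 0): a_0 = -125/3888, a_1 = 45625/132192, a_2 = 184375/198288.
c0 = a_0 = -125/3888. Peel one level at a time: if S = 1 + c*ξ/S' with S'(0) = 1, then c is the ξ-coefficient of S and S' = c*ξ/(S - 1).
S_1 = c0/f = 1 + (365/34)*ξ + (499975/3468)*ξ^2 + ...; c1 = 365/34.
S_2 = c1*ξ/(S_1 - 1) = 1 + (-99995/7446)*ξ + ...; c2 = -99995/7446.


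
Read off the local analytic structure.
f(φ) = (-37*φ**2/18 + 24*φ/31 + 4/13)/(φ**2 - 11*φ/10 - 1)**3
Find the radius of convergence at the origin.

The radius of convergence is -11/20 + (1/20)*sqrt(521).

Denominator factor (φ**2 - 11*φ/10 - 1)^3: discriminant 521/100, real irrational roots 11/20 + (1/20)*sqrt(521) and 11/20 - (1/20)*sqrt(521); poles of order 3, moduli 11/20 + (1/20)*sqrt(521) and -11/20 + (1/20)*sqrt(521).
The radius of convergence is the smallest modulus among the singular points: -11/20 + (1/20)*sqrt(521).


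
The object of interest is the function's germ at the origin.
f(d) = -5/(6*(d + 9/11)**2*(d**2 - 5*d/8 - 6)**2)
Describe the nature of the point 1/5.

Denominator factors: d + 9/11 = 56/55 at d = 1/5; d**2 - 5*d/8 - 6 = -1217/200 at d = 1/5 — none vanishes.
So the germ continues analytically to 1/5.

The point is a regular point.


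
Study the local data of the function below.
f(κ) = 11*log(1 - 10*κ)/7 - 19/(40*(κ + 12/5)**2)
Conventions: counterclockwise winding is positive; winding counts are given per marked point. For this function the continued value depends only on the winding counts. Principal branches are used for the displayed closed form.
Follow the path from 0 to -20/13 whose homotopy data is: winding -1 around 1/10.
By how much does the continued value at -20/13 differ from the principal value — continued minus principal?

The rational part is single-valued and drops out of the difference; each branch term changes only by its own monodromy.
(11/7)*log(1 - κ/(1/10)): each positive loop around 1/10 adds 2*pi*i to the log, so winding -1 contributes (11/7)*(-1)*2*pi*i = -(22/7)*pi*i.
Summing the contributions at κ = -20/13 gives -(22/7)*pi*i.

Continued minus principal equals -(22/7)*pi*i.


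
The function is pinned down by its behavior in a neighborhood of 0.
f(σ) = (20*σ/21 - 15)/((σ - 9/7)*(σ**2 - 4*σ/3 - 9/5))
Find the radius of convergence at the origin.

The radius of convergence is -2/3 + (1/15)*sqrt(505).

Denominator factor (σ**2 - 4*σ/3 - 9/5): discriminant 404/45, real irrational roots 2/3 + (1/15)*sqrt(505) and 2/3 - (1/15)*sqrt(505); poles of order 1, moduli 2/3 + (1/15)*sqrt(505) and -2/3 + (1/15)*sqrt(505).
Denominator factor (σ - 9/7): pole of order 1 at 9/7, modulus 9/7.
The radius of convergence is the smallest modulus among the singular points: -2/3 + (1/15)*sqrt(505).


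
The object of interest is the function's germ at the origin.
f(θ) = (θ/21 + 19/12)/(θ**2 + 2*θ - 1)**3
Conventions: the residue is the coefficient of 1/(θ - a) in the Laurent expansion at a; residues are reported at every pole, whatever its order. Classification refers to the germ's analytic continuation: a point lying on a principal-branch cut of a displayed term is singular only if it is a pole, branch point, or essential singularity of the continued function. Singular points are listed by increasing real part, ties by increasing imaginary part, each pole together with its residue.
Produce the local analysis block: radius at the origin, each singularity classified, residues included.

Denominator factor (θ**2 + 2*θ - 1)^3: discriminant 8, real irrational roots -1 + sqrt(2) and -1 - sqrt(2); poles of order 3, moduli -1 + sqrt(2) and 1 + sqrt(2).
The radius of convergence is the smallest modulus among the singular points: -1 + sqrt(2).
The factor θ**2 + 2*θ - 1 splits as (θ - a)(θ - a') with a = -1 - sqrt(2), a' = -1 + sqrt(2). At the order-3 pole a set g(θ) = (θ - a)^3*f(θ) = [θ/21 + 19/12] / (θ - a')^3.
Order-3 pole: residue = g''(a)/2; g''(-1 - sqrt(2)) = -(129/1792)*sqrt(2), so the residue is -(129/3584)*sqrt(2).
The factor θ**2 + 2*θ - 1 splits as (θ - a)(θ - a') with a = -1 + sqrt(2), a' = -1 - sqrt(2). At the order-3 pole a set g(θ) = (θ - a)^3*f(θ) = [θ/21 + 19/12] / (θ - a')^3.
Order-3 pole: residue = g''(a)/2; g''(-1 + sqrt(2)) = (129/1792)*sqrt(2), so the residue is (129/3584)*sqrt(2).
List the singular points by increasing real part (a conjugate pair: the negative imaginary part first).

Radius of convergence at 0: -1 + sqrt(2).
At -1 - sqrt(2): a pole of order 3; residue -(129/3584)*sqrt(2).
At -1 + sqrt(2): a pole of order 3; residue (129/3584)*sqrt(2).


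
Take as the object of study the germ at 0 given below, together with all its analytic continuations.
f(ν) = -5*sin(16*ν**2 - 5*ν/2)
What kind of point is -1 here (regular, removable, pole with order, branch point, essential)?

There is no denominator, hence no pole anywhere.
The factor sin(16*ν**2 - 5*ν/2) is entire.
So the germ continues analytically to -1.

The point is a regular point.


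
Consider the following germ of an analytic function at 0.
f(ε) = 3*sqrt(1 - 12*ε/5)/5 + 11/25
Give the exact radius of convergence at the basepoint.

Branch term (3/5)*sqrt(1 - ε/(5/12)): its argument vanishes at ε = 5/12, a square-root branch point, modulus 5/12.
The radius of convergence is the smallest modulus among the singular points: 5/12.

The radius of convergence is 5/12.


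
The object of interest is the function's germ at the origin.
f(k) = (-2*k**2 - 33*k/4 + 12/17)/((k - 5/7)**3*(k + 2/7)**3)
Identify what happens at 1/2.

Denominator factors: k - 5/7 = -3/14 at k = 1/2; k + 2/7 = 11/14 at k = 1/2 — none vanishes.
So the germ continues analytically to 1/2.

The point is a regular point.


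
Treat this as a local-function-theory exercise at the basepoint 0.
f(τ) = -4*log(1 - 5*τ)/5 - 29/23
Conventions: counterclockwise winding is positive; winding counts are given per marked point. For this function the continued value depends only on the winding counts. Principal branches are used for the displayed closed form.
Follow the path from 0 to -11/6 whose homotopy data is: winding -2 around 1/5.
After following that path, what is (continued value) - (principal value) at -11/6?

Continued minus principal equals (16/5)*pi*i.

The rational part is single-valued and drops out of the difference; each branch term changes only by its own monodromy.
(-4/5)*log(1 - τ/(1/5)): each positive loop around 1/5 adds 2*pi*i to the log, so winding -2 contributes (-4/5)*(-2)*2*pi*i = (16/5)*pi*i.
Summing the contributions at τ = -11/6 gives (16/5)*pi*i.


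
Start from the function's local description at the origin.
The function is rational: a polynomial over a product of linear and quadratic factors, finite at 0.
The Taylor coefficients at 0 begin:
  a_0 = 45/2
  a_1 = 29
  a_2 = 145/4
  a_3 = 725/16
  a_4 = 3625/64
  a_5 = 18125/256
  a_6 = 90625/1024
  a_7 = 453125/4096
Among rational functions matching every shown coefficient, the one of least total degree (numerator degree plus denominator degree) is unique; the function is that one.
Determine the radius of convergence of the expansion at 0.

No rational of total degree below 2 reproduces all 8 coefficients; solving the [1/1] Pade equations on them gives f(θ) = (-7*θ/10 - 18)/(θ - 4/5), whose expansion matches every shown term.
Denominator factor (θ - 4/5): pole of order 1 at 4/5, modulus 4/5.
The radius of convergence is the smallest modulus among the singular points: 4/5.

The radius of convergence is 4/5.


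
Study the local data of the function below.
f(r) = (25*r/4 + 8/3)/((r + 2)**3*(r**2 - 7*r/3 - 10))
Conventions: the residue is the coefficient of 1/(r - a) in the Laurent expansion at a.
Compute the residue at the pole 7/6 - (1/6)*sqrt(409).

The residue is -24857/256 - (502787/104704)*sqrt(409).

The factor r**2 - 7*r/3 - 10 splits as (r - a)(r - a') with a = 7/6 - (1/6)*sqrt(409), a' = 7/6 + (1/6)*sqrt(409). At the order-1 pole a set g(r) = (r - a)*f(r) = [(25*r/4 + 8/3)/(r + 2)**3] / (r - a').
Simple pole: residue = g(a) at a = 7/6 - (1/6)*sqrt(409), which is -24857/256 - (502787/104704)*sqrt(409).


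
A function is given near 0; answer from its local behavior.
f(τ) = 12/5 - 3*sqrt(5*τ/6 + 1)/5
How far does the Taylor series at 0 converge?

Branch term (-3/5)*sqrt(1 - τ/(-6/5)): its argument vanishes at τ = -6/5, a square-root branch point, modulus 6/5.
The radius of convergence is the smallest modulus among the singular points: 6/5.

The radius of convergence is 6/5.


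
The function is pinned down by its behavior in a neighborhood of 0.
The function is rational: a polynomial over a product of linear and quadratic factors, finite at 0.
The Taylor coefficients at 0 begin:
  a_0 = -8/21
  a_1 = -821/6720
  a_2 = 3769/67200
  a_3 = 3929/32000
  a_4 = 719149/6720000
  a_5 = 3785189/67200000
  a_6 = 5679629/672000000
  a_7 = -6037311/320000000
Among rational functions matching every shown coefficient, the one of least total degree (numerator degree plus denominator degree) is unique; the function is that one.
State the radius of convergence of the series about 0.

No rational of total degree below 3 reproduces all 8 coefficients; solving the [1/2] Pade equations on them gives f(ω) = (19*ω/32 - 16/21)/(ω**2 - 11*ω/5 + 2), whose expansion matches every shown term.
Denominator factor (ω**2 - 11*ω/5 + 2): discriminant -79/25, complex-conjugate roots (11/10) + ((1/10)*sqrt(79))*i and (11/10) - ((1/10)*sqrt(79))*i; poles of order 1, moduli sqrt(2) and sqrt(2).
The radius of convergence is the smallest modulus among the singular points: sqrt(2).

The radius of convergence is sqrt(2).


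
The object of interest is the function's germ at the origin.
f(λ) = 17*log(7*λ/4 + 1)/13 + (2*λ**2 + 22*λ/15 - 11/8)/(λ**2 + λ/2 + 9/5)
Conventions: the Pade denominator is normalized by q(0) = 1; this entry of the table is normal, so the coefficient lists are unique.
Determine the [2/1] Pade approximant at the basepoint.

Taylor coefficients needed (expand at 0): a_0 = -55/72, a_1 = 55859/16848, a_2 = -14257/18954, a_3 = 1935533/1364688.
Write the denominator as Q(λ) = 1 + q1*λ. Requiring Q*f - P = O(λ^4) with deg P <= 2 kills the coefficients of λ^3..λ^3 in Q*f:
  λ^3: a_3 + q1*a_2 = 0, i.e. 1935533/1364688 + (-14257/18954)*q1 = 0.
Solving this linear system: q1 = 1935533/1026504.
The numerator is Q*f truncated at degree 2: P0 = a_0 = -55/72; P1 = a_1 + q1*a_0 = 600540319/320269248; P2 = a_2 + q1*a_1 = 3522524693/640538496.

The Pade approximant has numerator coefficients [-55/72, 600540319/320269248, 3522524693/640538496]; denominator coefficients [1, 1935533/1026504].


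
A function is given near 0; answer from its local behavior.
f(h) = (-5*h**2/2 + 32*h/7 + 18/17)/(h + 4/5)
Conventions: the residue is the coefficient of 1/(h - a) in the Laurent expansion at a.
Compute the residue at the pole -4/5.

The residue is -2498/595.

At the order-1 pole -4/5 set g(h) = (h - (-4/5))*f(h) = -5*h**2/2 + 32*h/7 + 18/17.
Simple pole: residue = g(a) at a = -4/5, which is -2498/595.


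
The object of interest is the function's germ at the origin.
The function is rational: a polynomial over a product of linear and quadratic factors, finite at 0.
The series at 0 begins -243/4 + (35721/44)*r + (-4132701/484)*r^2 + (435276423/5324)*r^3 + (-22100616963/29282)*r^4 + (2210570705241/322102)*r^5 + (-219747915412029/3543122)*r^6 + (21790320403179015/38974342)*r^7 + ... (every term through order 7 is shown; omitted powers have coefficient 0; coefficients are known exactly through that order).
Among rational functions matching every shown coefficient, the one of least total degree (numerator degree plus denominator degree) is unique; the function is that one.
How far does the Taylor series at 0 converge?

The radius of convergence is 1/9.

No rational of total degree below 5 reproduces all 8 coefficients; solving the [0/5] Pade equations on them gives f(r) = -3/(4*(r + 1/9)*(r**2 - 8*r/11 - 1/3)**2), whose expansion matches every shown term.
Denominator factor (r**2 - 8*r/11 - 1/3)^2: discriminant 676/363, real irrational roots 4/11 + (13/33)*sqrt(3) and 4/11 - (13/33)*sqrt(3); poles of order 2, moduli 4/11 + (13/33)*sqrt(3) and -4/11 + (13/33)*sqrt(3).
Denominator factor (r + 1/9): pole of order 1 at -1/9, modulus 1/9.
The radius of convergence is the smallest modulus among the singular points: 1/9.


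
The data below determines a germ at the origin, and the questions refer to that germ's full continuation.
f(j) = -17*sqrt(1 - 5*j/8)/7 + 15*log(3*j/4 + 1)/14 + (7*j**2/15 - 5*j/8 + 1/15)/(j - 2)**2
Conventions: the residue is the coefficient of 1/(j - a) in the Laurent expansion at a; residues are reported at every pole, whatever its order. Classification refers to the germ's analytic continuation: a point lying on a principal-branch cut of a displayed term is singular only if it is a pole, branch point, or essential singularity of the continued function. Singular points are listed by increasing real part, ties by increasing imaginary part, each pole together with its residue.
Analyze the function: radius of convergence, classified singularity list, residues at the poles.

Denominator factor (j - 2)^2: pole of order 2 at 2, modulus 2.
Branch term (-17/7)*sqrt(1 - j/(8/5)): its argument vanishes at j = 8/5, a square-root branch point, modulus 8/5.
Branch term (15/14)*log(1 - j/(-4/3)): its argument vanishes at j = -4/3, a logarithmic branch point, modulus 4/3.
The radius of convergence is the smallest modulus among the singular points: 4/3.
The branch terms are analytic at 2 and contribute nothing to the residue; only the rational part matters.
At the order-2 pole 2 set g(j) = (j - (2))^2*(rational part) = 7*j**2/15 - 5*j/8 + 1/15.
Order-2 pole: residue = g'(a); g'(2) = 149/120, so the residue is 149/120.
List the singular points by increasing real part (a conjugate pair: the negative imaginary part first).

Radius of convergence at 0: 4/3.
At -4/3: a logarithmic branch point.
At 8/5: an algebraic (square-root) branch point.
At 2: a pole of order 2; residue 149/120.


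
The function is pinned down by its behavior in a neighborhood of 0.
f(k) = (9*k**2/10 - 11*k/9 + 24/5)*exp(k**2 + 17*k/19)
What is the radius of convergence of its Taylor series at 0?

The factor exp(k**2 + 17*k/19) is entire and contributes no finite singular point.
The polynomial part has no poles.
No finite singular points: the Taylor series at 0 converges everywhere.

The radius of convergence is infinite.


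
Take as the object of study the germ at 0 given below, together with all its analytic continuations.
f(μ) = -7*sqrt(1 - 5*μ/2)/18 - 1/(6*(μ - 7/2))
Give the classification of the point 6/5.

The point is a regular point.

Denominator factors: μ - 7/2 = -23/10 at μ = 6/5 — none vanishes.
Branch term sqrt(1 - μ/(2/5)): argument at 6/5 is -2, nonzero, so 6/5 is not its branch point (a point on a principal cut is still regular for the continued germ).
So the germ continues analytically to 6/5.


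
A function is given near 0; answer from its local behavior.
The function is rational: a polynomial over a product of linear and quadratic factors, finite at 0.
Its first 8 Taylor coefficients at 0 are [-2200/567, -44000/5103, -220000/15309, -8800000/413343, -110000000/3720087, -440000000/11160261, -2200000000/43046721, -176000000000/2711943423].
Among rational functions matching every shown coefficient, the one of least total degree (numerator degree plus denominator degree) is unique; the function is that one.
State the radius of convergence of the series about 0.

The radius of convergence is 9/10.

No rational of total degree below 2 reproduces all 8 coefficients; solving the [0/2] Pade equations on them gives f(ζ) = -22/(7*(ζ - 9/10)**2), whose expansion matches every shown term.
Denominator factor (ζ - 9/10)^2: pole of order 2 at 9/10, modulus 9/10.
The radius of convergence is the smallest modulus among the singular points: 9/10.


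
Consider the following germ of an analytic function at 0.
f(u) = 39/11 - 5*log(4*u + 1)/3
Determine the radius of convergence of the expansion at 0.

The radius of convergence is 1/4.

Branch term (-5/3)*log(1 - u/(-1/4)): its argument vanishes at u = -1/4, a logarithmic branch point, modulus 1/4.
The radius of convergence is the smallest modulus among the singular points: 1/4.


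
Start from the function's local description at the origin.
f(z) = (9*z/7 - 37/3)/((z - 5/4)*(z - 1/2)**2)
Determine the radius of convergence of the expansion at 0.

Denominator factor (z - 1/2)^2: pole of order 2 at 1/2, modulus 1/2.
Denominator factor (z - 5/4): pole of order 1 at 5/4, modulus 5/4.
The radius of convergence is the smallest modulus among the singular points: 1/2.

The radius of convergence is 1/2.


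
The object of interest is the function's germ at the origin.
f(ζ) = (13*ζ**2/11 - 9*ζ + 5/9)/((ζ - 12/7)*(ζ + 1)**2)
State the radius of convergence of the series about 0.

Denominator factor (ζ + 1)^2: pole of order 2 at -1, modulus 1.
Denominator factor (ζ - 12/7): pole of order 1 at 12/7, modulus 12/7.
The radius of convergence is the smallest modulus among the singular points: 1.

The radius of convergence is 1.


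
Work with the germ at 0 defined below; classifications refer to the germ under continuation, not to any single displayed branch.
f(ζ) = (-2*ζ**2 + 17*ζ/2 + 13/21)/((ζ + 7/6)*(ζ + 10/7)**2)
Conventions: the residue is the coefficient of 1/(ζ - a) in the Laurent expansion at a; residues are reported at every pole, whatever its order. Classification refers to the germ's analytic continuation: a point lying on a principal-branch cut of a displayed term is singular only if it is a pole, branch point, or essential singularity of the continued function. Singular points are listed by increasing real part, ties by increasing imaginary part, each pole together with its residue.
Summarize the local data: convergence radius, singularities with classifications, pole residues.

Denominator factor (ζ + 7/6): pole of order 1 at -7/6, modulus 7/6.
Denominator factor (ζ + 10/7)^2: pole of order 2 at -10/7, modulus 10/7.
The radius of convergence is the smallest modulus among the singular points: 7/6.
At the order-2 pole -10/7 set g(ζ) = (ζ - (-10/7))^2*f(ζ) = (-2*ζ**2 + 17*ζ/2 + 13/21)/(ζ + 7/6).
Order-2 pole: residue = g'(a); g'(-10/7) = 20961/121, so the residue is 20961/121.
At the order-1 pole -7/6 set g(ζ) = (ζ - (-7/6))*f(ζ) = (-2*ζ**2 + 17*ζ/2 + 13/21)/(ζ + 10/7)**2.
Simple pole: residue = g(a) at a = -7/6, which is -21203/121.
List the singular points by increasing real part (a conjugate pair: the negative imaginary part first).

Radius of convergence at 0: 7/6.
At -10/7: a pole of order 2; residue 20961/121.
At -7/6: a pole of order 1; residue -21203/121.


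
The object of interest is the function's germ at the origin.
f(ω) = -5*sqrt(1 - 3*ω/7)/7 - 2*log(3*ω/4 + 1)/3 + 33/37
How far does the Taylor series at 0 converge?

The radius of convergence is 4/3.

Branch term (-2/3)*log(1 - ω/(-4/3)): its argument vanishes at ω = -4/3, a logarithmic branch point, modulus 4/3.
Branch term (-5/7)*sqrt(1 - ω/(7/3)): its argument vanishes at ω = 7/3, a square-root branch point, modulus 7/3.
The radius of convergence is the smallest modulus among the singular points: 4/3.


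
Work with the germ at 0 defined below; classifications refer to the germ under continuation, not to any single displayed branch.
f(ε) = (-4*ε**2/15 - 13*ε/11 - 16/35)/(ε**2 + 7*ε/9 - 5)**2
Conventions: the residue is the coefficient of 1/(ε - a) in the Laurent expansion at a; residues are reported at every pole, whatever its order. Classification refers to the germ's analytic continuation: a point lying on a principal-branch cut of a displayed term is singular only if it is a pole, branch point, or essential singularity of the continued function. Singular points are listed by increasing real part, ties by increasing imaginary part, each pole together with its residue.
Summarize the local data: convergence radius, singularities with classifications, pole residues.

Denominator factor (ε**2 + 7*ε/9 - 5)^2: discriminant 1669/81, real irrational roots -7/18 + (1/18)*sqrt(1669) and -7/18 - (1/18)*sqrt(1669); poles of order 2, moduli -7/18 + (1/18)*sqrt(1669) and 7/18 + (1/18)*sqrt(1669).
The radius of convergence is the smallest modulus among the singular points: -7/18 + (1/18)*sqrt(1669).
The factor ε**2 + 7*ε/9 - 5 splits as (ε - a)(ε - a') with a = -7/18 - (1/18)*sqrt(1669), a' = -7/18 + (1/18)*sqrt(1669). At the order-2 pole a set g(ε) = (ε - a)^2*f(ε) = [-4*ε**2/15 - 13*ε/11 - 16/35] / (ε - a')^2.
Order-2 pole: residue = g'(a); g'(-7/18 - (1/18)*sqrt(1669)) = (749817/1072440985)*sqrt(1669), so the residue is (749817/1072440985)*sqrt(1669).
The factor ε**2 + 7*ε/9 - 5 splits as (ε - a)(ε - a') with a = -7/18 + (1/18)*sqrt(1669), a' = -7/18 - (1/18)*sqrt(1669). At the order-2 pole a set g(ε) = (ε - a)^2*f(ε) = [-4*ε**2/15 - 13*ε/11 - 16/35] / (ε - a')^2.
Order-2 pole: residue = g'(a); g'(-7/18 + (1/18)*sqrt(1669)) = -(749817/1072440985)*sqrt(1669), so the residue is -(749817/1072440985)*sqrt(1669).
List the singular points by increasing real part (a conjugate pair: the negative imaginary part first).

Radius of convergence at 0: -7/18 + (1/18)*sqrt(1669).
At -7/18 - (1/18)*sqrt(1669): a pole of order 2; residue (749817/1072440985)*sqrt(1669).
At -7/18 + (1/18)*sqrt(1669): a pole of order 2; residue -(749817/1072440985)*sqrt(1669).


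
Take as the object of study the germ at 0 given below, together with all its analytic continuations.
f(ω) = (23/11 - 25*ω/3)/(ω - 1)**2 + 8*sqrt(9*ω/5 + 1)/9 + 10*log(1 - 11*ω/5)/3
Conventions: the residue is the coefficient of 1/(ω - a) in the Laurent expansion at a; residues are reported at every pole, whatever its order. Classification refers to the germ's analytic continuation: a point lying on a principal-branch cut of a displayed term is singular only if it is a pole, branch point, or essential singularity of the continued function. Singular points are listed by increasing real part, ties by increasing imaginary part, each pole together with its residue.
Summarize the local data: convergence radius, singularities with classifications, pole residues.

Denominator factor (ω - 1)^2: pole of order 2 at 1, modulus 1.
Branch term (8/9)*sqrt(1 - ω/(-5/9)): its argument vanishes at ω = -5/9, a square-root branch point, modulus 5/9.
Branch term (10/3)*log(1 - ω/(5/11)): its argument vanishes at ω = 5/11, a logarithmic branch point, modulus 5/11.
The radius of convergence is the smallest modulus among the singular points: 5/11.
The branch terms are analytic at 1 and contribute nothing to the residue; only the rational part matters.
At the order-2 pole 1 set g(ω) = (ω - (1))^2*(rational part) = 23/11 - 25*ω/3.
Order-2 pole: residue = g'(a); g'(1) = -25/3, so the residue is -25/3.
List the singular points by increasing real part (a conjugate pair: the negative imaginary part first).

Radius of convergence at 0: 5/11.
At -5/9: an algebraic (square-root) branch point.
At 5/11: a logarithmic branch point.
At 1: a pole of order 2; residue -25/3.


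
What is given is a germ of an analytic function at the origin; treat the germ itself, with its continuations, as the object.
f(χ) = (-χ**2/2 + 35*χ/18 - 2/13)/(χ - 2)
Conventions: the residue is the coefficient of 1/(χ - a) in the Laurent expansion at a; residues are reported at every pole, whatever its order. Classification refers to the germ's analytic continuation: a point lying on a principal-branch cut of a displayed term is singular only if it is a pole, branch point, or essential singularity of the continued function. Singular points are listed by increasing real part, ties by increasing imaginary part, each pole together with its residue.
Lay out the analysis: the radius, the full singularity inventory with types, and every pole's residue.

Radius of convergence at 0: 2.
At 2: a pole of order 1; residue 203/117.

Denominator factor (χ - 2): pole of order 1 at 2, modulus 2.
The radius of convergence is the smallest modulus among the singular points: 2.
At the order-1 pole 2 set g(χ) = (χ - (2))*f(χ) = -χ**2/2 + 35*χ/18 - 2/13.
Simple pole: residue = g(a) at a = 2, which is 203/117.


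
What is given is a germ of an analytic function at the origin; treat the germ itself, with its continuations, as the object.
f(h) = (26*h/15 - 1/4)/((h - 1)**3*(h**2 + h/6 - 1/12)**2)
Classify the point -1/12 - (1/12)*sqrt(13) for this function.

The denominator factor h**2 + h/6 - 1/12 vanishes at -1/12 - (1/12)*sqrt(13) and appears to the power 2; the numerator there equals -71/180 - (13/90)*sqrt(13), nonzero, and no other factor vanishes.
Hence a pole whose order is the multiplicity, 2.

The point is a pole of order 2.


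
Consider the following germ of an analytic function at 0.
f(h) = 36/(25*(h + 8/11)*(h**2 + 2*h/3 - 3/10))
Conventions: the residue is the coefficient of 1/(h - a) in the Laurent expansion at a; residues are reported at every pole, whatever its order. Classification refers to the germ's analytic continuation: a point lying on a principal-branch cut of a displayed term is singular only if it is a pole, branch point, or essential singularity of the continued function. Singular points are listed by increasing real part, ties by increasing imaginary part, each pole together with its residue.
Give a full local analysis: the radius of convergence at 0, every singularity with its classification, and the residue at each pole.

Radius of convergence at 0: -1/3 + (1/30)*sqrt(370).
At -1/3 - (1/30)*sqrt(370): a pole of order 1; residue 13068/4645 + (15444/171865)*sqrt(370).
At -8/11: a pole of order 1; residue -26136/4645.
At -1/3 + (1/30)*sqrt(370): a pole of order 1; residue 13068/4645 - (15444/171865)*sqrt(370).

Denominator factor (h**2 + 2*h/3 - 3/10): discriminant 74/45, real irrational roots -1/3 + (1/30)*sqrt(370) and -1/3 - (1/30)*sqrt(370); poles of order 1, moduli -1/3 + (1/30)*sqrt(370) and 1/3 + (1/30)*sqrt(370).
Denominator factor (h + 8/11): pole of order 1 at -8/11, modulus 8/11.
The radius of convergence is the smallest modulus among the singular points: -1/3 + (1/30)*sqrt(370).
The factor h**2 + 2*h/3 - 3/10 splits as (h - a)(h - a') with a = -1/3 - (1/30)*sqrt(370), a' = -1/3 + (1/30)*sqrt(370). At the order-1 pole a set g(h) = (h - a)*f(h) = [36/(25*(h + 8/11))] / (h - a').
Simple pole: residue = g(a) at a = -1/3 - (1/30)*sqrt(370), which is 13068/4645 + (15444/171865)*sqrt(370).
At the order-1 pole -8/11 set g(h) = (h - (-8/11))*f(h) = 36/(25*(h**2 + 2*h/3 - 3/10)).
Simple pole: residue = g(a) at a = -8/11, which is -26136/4645.
The factor h**2 + 2*h/3 - 3/10 splits as (h - a)(h - a') with a = -1/3 + (1/30)*sqrt(370), a' = -1/3 - (1/30)*sqrt(370). At the order-1 pole a set g(h) = (h - a)*f(h) = [36/(25*(h + 8/11))] / (h - a').
Simple pole: residue = g(a) at a = -1/3 + (1/30)*sqrt(370), which is 13068/4645 - (15444/171865)*sqrt(370).
List the singular points by increasing real part (a conjugate pair: the negative imaginary part first).
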